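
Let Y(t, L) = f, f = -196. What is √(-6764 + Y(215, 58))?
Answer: 4*I*√435 ≈ 83.427*I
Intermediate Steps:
Y(t, L) = -196
√(-6764 + Y(215, 58)) = √(-6764 - 196) = √(-6960) = 4*I*√435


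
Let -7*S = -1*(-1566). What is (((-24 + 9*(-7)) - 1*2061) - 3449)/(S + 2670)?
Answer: -39179/17124 ≈ -2.2880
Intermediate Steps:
S = -1566/7 (S = -(-1)*(-1566)/7 = -⅐*1566 = -1566/7 ≈ -223.71)
(((-24 + 9*(-7)) - 1*2061) - 3449)/(S + 2670) = (((-24 + 9*(-7)) - 1*2061) - 3449)/(-1566/7 + 2670) = (((-24 - 63) - 2061) - 3449)/(17124/7) = ((-87 - 2061) - 3449)*(7/17124) = (-2148 - 3449)*(7/17124) = -5597*7/17124 = -39179/17124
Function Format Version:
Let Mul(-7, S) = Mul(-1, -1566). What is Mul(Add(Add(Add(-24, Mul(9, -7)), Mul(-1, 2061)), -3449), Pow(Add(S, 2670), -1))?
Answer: Rational(-39179, 17124) ≈ -2.2880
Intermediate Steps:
S = Rational(-1566, 7) (S = Mul(Rational(-1, 7), Mul(-1, -1566)) = Mul(Rational(-1, 7), 1566) = Rational(-1566, 7) ≈ -223.71)
Mul(Add(Add(Add(-24, Mul(9, -7)), Mul(-1, 2061)), -3449), Pow(Add(S, 2670), -1)) = Mul(Add(Add(Add(-24, Mul(9, -7)), Mul(-1, 2061)), -3449), Pow(Add(Rational(-1566, 7), 2670), -1)) = Mul(Add(Add(Add(-24, -63), -2061), -3449), Pow(Rational(17124, 7), -1)) = Mul(Add(Add(-87, -2061), -3449), Rational(7, 17124)) = Mul(Add(-2148, -3449), Rational(7, 17124)) = Mul(-5597, Rational(7, 17124)) = Rational(-39179, 17124)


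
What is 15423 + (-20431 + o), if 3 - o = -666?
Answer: -4339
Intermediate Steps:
o = 669 (o = 3 - 1*(-666) = 3 + 666 = 669)
15423 + (-20431 + o) = 15423 + (-20431 + 669) = 15423 - 19762 = -4339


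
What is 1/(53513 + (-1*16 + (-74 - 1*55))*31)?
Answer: 1/49018 ≈ 2.0401e-5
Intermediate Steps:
1/(53513 + (-1*16 + (-74 - 1*55))*31) = 1/(53513 + (-16 + (-74 - 55))*31) = 1/(53513 + (-16 - 129)*31) = 1/(53513 - 145*31) = 1/(53513 - 4495) = 1/49018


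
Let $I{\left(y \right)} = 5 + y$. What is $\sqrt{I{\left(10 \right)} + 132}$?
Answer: $7 \sqrt{3} \approx 12.124$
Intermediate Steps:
$\sqrt{I{\left(10 \right)} + 132} = \sqrt{\left(5 + 10\right) + 132} = \sqrt{15 + 132} = \sqrt{147} = 7 \sqrt{3}$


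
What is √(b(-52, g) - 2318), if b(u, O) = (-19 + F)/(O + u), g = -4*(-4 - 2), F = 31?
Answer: I*√113603/7 ≈ 48.15*I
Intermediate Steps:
g = 24 (g = -4*(-6) = 24)
b(u, O) = 12/(O + u) (b(u, O) = (-19 + 31)/(O + u) = 12/(O + u))
√(b(-52, g) - 2318) = √(12/(24 - 52) - 2318) = √(12/(-28) - 2318) = √(12*(-1/28) - 2318) = √(-3/7 - 2318) = √(-16229/7) = I*√113603/7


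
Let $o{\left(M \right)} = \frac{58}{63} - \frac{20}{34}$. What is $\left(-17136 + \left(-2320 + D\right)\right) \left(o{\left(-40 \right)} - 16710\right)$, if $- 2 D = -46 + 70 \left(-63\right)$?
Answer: $\frac{308313218312}{1071} \approx 2.8787 \cdot 10^{8}$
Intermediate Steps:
$D = 2228$ ($D = - \frac{-46 + 70 \left(-63\right)}{2} = - \frac{-46 - 4410}{2} = \left(- \frac{1}{2}\right) \left(-4456\right) = 2228$)
$o{\left(M \right)} = \frac{356}{1071}$ ($o{\left(M \right)} = 58 \cdot \frac{1}{63} - \frac{10}{17} = \frac{58}{63} - \frac{10}{17} = \frac{356}{1071}$)
$\left(-17136 + \left(-2320 + D\right)\right) \left(o{\left(-40 \right)} - 16710\right) = \left(-17136 + \left(-2320 + 2228\right)\right) \left(\frac{356}{1071} - 16710\right) = \left(-17136 - 92\right) \left(- \frac{17896054}{1071}\right) = \left(-17228\right) \left(- \frac{17896054}{1071}\right) = \frac{308313218312}{1071}$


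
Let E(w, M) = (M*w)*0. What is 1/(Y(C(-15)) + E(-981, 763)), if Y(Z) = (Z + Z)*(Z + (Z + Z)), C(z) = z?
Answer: 1/1350 ≈ 0.00074074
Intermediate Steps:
E(w, M) = 0
Y(Z) = 6*Z**2 (Y(Z) = (2*Z)*(Z + 2*Z) = (2*Z)*(3*Z) = 6*Z**2)
1/(Y(C(-15)) + E(-981, 763)) = 1/(6*(-15)**2 + 0) = 1/(6*225 + 0) = 1/(1350 + 0) = 1/1350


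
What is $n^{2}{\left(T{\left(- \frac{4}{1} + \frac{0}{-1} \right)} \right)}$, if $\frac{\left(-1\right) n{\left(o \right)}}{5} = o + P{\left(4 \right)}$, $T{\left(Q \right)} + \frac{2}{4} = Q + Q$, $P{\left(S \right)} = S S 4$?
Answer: $\frac{308025}{4} \approx 77006.0$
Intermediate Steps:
$P{\left(S \right)} = 4 S^{2}$ ($P{\left(S \right)} = S^{2} \cdot 4 = 4 S^{2}$)
$T{\left(Q \right)} = - \frac{1}{2} + 2 Q$ ($T{\left(Q \right)} = - \frac{1}{2} + \left(Q + Q\right) = - \frac{1}{2} + 2 Q$)
$n{\left(o \right)} = -320 - 5 o$ ($n{\left(o \right)} = - 5 \left(o + 4 \cdot 4^{2}\right) = - 5 \left(o + 4 \cdot 16\right) = - 5 \left(o + 64\right) = - 5 \left(64 + o\right) = -320 - 5 o$)
$n^{2}{\left(T{\left(- \frac{4}{1} + \frac{0}{-1} \right)} \right)} = \left(-320 - 5 \left(- \frac{1}{2} + 2 \left(- \frac{4}{1} + \frac{0}{-1}\right)\right)\right)^{2} = \left(-320 - 5 \left(- \frac{1}{2} + 2 \left(\left(-4\right) 1 + 0 \left(-1\right)\right)\right)\right)^{2} = \left(-320 - 5 \left(- \frac{1}{2} + 2 \left(-4 + 0\right)\right)\right)^{2} = \left(-320 - 5 \left(- \frac{1}{2} + 2 \left(-4\right)\right)\right)^{2} = \left(-320 - 5 \left(- \frac{1}{2} - 8\right)\right)^{2} = \left(-320 - - \frac{85}{2}\right)^{2} = \left(-320 + \frac{85}{2}\right)^{2} = \left(- \frac{555}{2}\right)^{2} = \frac{308025}{4}$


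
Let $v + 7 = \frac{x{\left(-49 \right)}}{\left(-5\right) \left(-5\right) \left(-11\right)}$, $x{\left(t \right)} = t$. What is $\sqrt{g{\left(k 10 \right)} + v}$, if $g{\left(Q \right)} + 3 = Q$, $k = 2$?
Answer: $\frac{3 \sqrt{3421}}{55} \approx 3.1903$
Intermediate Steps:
$g{\left(Q \right)} = -3 + Q$
$v = - \frac{1876}{275}$ ($v = -7 - \frac{49}{\left(-5\right) \left(-5\right) \left(-11\right)} = -7 - \frac{49}{25 \left(-11\right)} = -7 - \frac{49}{-275} = -7 - - \frac{49}{275} = -7 + \frac{49}{275} = - \frac{1876}{275} \approx -6.8218$)
$\sqrt{g{\left(k 10 \right)} + v} = \sqrt{\left(-3 + 2 \cdot 10\right) - \frac{1876}{275}} = \sqrt{\left(-3 + 20\right) - \frac{1876}{275}} = \sqrt{17 - \frac{1876}{275}} = \sqrt{\frac{2799}{275}} = \frac{3 \sqrt{3421}}{55}$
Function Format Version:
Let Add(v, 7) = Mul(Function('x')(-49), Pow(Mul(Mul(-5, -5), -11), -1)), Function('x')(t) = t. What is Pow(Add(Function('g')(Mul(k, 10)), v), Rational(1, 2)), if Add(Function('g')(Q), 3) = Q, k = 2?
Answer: Mul(Rational(3, 55), Pow(3421, Rational(1, 2))) ≈ 3.1903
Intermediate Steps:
Function('g')(Q) = Add(-3, Q)
v = Rational(-1876, 275) (v = Add(-7, Mul(-49, Pow(Mul(Mul(-5, -5), -11), -1))) = Add(-7, Mul(-49, Pow(Mul(25, -11), -1))) = Add(-7, Mul(-49, Pow(-275, -1))) = Add(-7, Mul(-49, Rational(-1, 275))) = Add(-7, Rational(49, 275)) = Rational(-1876, 275) ≈ -6.8218)
Pow(Add(Function('g')(Mul(k, 10)), v), Rational(1, 2)) = Pow(Add(Add(-3, Mul(2, 10)), Rational(-1876, 275)), Rational(1, 2)) = Pow(Add(Add(-3, 20), Rational(-1876, 275)), Rational(1, 2)) = Pow(Add(17, Rational(-1876, 275)), Rational(1, 2)) = Pow(Rational(2799, 275), Rational(1, 2)) = Mul(Rational(3, 55), Pow(3421, Rational(1, 2)))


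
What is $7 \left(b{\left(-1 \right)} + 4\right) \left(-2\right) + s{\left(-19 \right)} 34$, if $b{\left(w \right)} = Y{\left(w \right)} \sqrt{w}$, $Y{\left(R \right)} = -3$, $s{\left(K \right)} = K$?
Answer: $-702 + 42 i \approx -702.0 + 42.0 i$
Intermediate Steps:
$b{\left(w \right)} = - 3 \sqrt{w}$
$7 \left(b{\left(-1 \right)} + 4\right) \left(-2\right) + s{\left(-19 \right)} 34 = 7 \left(- 3 \sqrt{-1} + 4\right) \left(-2\right) - 646 = 7 \left(- 3 i + 4\right) \left(-2\right) - 646 = 7 \left(4 - 3 i\right) \left(-2\right) - 646 = \left(28 - 21 i\right) \left(-2\right) - 646 = \left(-56 + 42 i\right) - 646 = -702 + 42 i$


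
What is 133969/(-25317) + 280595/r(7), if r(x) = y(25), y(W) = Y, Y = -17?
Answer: -7106101088/430389 ≈ -16511.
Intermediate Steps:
y(W) = -17
r(x) = -17
133969/(-25317) + 280595/r(7) = 133969/(-25317) + 280595/(-17) = 133969*(-1/25317) + 280595*(-1/17) = -133969/25317 - 280595/17 = -7106101088/430389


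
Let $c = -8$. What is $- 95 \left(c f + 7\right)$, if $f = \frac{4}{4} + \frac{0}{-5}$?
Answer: $95$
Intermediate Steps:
$f = 1$ ($f = 4 \cdot \frac{1}{4} + 0 \left(- \frac{1}{5}\right) = 1 + 0 = 1$)
$- 95 \left(c f + 7\right) = - 95 \left(\left(-8\right) 1 + 7\right) = - 95 \left(-8 + 7\right) = \left(-95\right) \left(-1\right) = 95$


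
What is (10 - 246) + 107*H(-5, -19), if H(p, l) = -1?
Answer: -343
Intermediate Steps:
(10 - 246) + 107*H(-5, -19) = (10 - 246) + 107*(-1) = -236 - 107 = -343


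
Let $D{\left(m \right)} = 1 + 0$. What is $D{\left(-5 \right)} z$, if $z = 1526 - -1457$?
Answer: $2983$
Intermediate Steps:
$D{\left(m \right)} = 1$
$z = 2983$ ($z = 1526 + 1457 = 2983$)
$D{\left(-5 \right)} z = 1 \cdot 2983 = 2983$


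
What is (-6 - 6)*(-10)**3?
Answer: 12000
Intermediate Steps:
(-6 - 6)*(-10)**3 = -12*(-1000) = 12000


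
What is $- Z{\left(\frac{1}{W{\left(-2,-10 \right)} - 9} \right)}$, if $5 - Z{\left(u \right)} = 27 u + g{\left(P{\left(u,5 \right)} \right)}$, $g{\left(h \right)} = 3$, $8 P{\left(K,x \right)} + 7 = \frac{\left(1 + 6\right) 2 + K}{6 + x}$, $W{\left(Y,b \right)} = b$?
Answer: $- \frac{65}{19} \approx -3.4211$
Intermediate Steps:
$P{\left(K,x \right)} = - \frac{7}{8} + \frac{14 + K}{8 \left(6 + x\right)}$ ($P{\left(K,x \right)} = - \frac{7}{8} + \frac{\left(\left(1 + 6\right) 2 + K\right) \frac{1}{6 + x}}{8} = - \frac{7}{8} + \frac{\left(7 \cdot 2 + K\right) \frac{1}{6 + x}}{8} = - \frac{7}{8} + \frac{\left(14 + K\right) \frac{1}{6 + x}}{8} = - \frac{7}{8} + \frac{\frac{1}{6 + x} \left(14 + K\right)}{8} = - \frac{7}{8} + \frac{14 + K}{8 \left(6 + x\right)}$)
$Z{\left(u \right)} = 2 - 27 u$ ($Z{\left(u \right)} = 5 - \left(27 u + 3\right) = 5 - \left(3 + 27 u\right) = 2 - 27 u$)
$- Z{\left(\frac{1}{W{\left(-2,-10 \right)} - 9} \right)} = - (2 - \frac{27}{-10 - 9}) = - (2 - \frac{27}{-19}) = - (2 - - \frac{27}{19}) = - (2 + \frac{27}{19}) = \left(-1\right) \frac{65}{19} = - \frac{65}{19}$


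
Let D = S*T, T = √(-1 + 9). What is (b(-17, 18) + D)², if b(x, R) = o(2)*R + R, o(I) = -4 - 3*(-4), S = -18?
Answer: 28836 - 11664*√2 ≈ 12341.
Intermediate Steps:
o(I) = 8 (o(I) = -4 + 12 = 8)
T = 2*√2 (T = √8 = 2*√2 ≈ 2.8284)
b(x, R) = 9*R (b(x, R) = 8*R + R = 9*R)
D = -36*√2 ≈ -50.912
(b(-17, 18) + D)² = (9*18 - 36*√2)² = (162 - 36*√2)²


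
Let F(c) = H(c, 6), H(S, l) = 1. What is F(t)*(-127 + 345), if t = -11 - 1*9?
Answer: 218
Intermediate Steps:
t = -20 (t = -11 - 9 = -20)
F(c) = 1
F(t)*(-127 + 345) = 1*(-127 + 345) = 1*218 = 218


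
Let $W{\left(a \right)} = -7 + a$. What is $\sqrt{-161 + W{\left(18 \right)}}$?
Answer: $5 i \sqrt{6} \approx 12.247 i$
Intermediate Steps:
$\sqrt{-161 + W{\left(18 \right)}} = \sqrt{-161 + \left(-7 + 18\right)} = \sqrt{-161 + 11} = \sqrt{-150} = 5 i \sqrt{6}$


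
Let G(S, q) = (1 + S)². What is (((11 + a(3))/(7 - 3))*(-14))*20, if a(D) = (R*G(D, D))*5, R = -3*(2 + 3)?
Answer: 83230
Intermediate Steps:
R = -15 (R = -3*5 = -15)
a(D) = -75*(1 + D)² (a(D) = -15*(1 + D)²*5 = -75*(1 + D)²)
(((11 + a(3))/(7 - 3))*(-14))*20 = (((11 - 75*(1 + 3)²)/(7 - 3))*(-14))*20 = (((11 - 75*4²)/4)*(-14))*20 = (((11 - 75*16)*(¼))*(-14))*20 = (((11 - 1200)*(¼))*(-14))*20 = (-1189*¼*(-14))*20 = -1189/4*(-14)*20 = (8323/2)*20 = 83230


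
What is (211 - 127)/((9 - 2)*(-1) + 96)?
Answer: 84/89 ≈ 0.94382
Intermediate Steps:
(211 - 127)/((9 - 2)*(-1) + 96) = 84/(7*(-1) + 96) = 84/(-7 + 96) = 84/89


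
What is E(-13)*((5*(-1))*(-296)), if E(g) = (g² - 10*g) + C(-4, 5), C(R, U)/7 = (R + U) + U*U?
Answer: 711880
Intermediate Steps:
C(R, U) = 7*R + 7*U + 7*U² (C(R, U) = 7*((R + U) + U*U) = 7*((R + U) + U²) = 7*(R + U + U²) = 7*R + 7*U + 7*U²)
E(g) = 182 + g² - 10*g (E(g) = (g² - 10*g) + (7*(-4) + 7*5 + 7*5²) = (g² - 10*g) + (-28 + 35 + 7*25) = (g² - 10*g) + (-28 + 35 + 175) = (g² - 10*g) + 182 = 182 + g² - 10*g)
E(-13)*((5*(-1))*(-296)) = (182 + (-13)² - 10*(-13))*((5*(-1))*(-296)) = (182 + 169 + 130)*(-5*(-296)) = 481*1480 = 711880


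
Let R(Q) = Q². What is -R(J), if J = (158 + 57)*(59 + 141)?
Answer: -1849000000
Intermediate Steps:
J = 43000 (J = 215*200 = 43000)
-R(J) = -1*43000² = -1*1849000000 = -1849000000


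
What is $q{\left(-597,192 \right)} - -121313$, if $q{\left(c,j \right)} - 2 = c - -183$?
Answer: $120901$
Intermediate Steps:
$q{\left(c,j \right)} = 185 + c$ ($q{\left(c,j \right)} = 2 + \left(c - -183\right) = 2 + \left(c + 183\right) = 2 + \left(183 + c\right) = 185 + c$)
$q{\left(-597,192 \right)} - -121313 = \left(185 - 597\right) - -121313 = -412 + 121313 = 120901$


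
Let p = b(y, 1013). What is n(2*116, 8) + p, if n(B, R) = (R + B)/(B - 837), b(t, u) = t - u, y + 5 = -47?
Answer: -128913/121 ≈ -1065.4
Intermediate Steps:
y = -52 (y = -5 - 47 = -52)
p = -1065 (p = -52 - 1*1013 = -52 - 1013 = -1065)
n(B, R) = (B + R)/(-837 + B)
n(2*116, 8) + p = (2*116 + 8)/(-837 + 2*116) - 1065 = (232 + 8)/(-837 + 232) - 1065 = 240/(-605) - 1065 = -1/605*240 - 1065 = -48/121 - 1065 = -128913/121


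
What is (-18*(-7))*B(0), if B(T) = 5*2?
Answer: 1260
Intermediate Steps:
B(T) = 10
(-18*(-7))*B(0) = -18*(-7)*10 = 126*10 = 1260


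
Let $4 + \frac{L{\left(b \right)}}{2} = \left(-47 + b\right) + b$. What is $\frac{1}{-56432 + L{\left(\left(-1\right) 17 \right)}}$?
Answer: $- \frac{1}{56602} \approx -1.7667 \cdot 10^{-5}$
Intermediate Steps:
$L{\left(b \right)} = -102 + 4 b$ ($L{\left(b \right)} = -8 + 2 \left(\left(-47 + b\right) + b\right) = -8 + 2 \left(-47 + 2 b\right) = -8 + \left(-94 + 4 b\right) = -102 + 4 b$)
$\frac{1}{-56432 + L{\left(\left(-1\right) 17 \right)}} = \frac{1}{-56432 - \left(102 - 4 \left(\left(-1\right) 17\right)\right)} = \frac{1}{-56432 + \left(-102 + 4 \left(-17\right)\right)} = \frac{1}{-56432 - 170} = \frac{1}{-56602} = - \frac{1}{56602}$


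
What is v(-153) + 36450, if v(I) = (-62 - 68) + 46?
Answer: 36366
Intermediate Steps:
v(I) = -84 (v(I) = -130 + 46 = -84)
v(-153) + 36450 = -84 + 36450 = 36366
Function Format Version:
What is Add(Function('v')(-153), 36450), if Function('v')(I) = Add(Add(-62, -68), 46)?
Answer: 36366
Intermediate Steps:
Function('v')(I) = -84 (Function('v')(I) = Add(-130, 46) = -84)
Add(Function('v')(-153), 36450) = Add(-84, 36450) = 36366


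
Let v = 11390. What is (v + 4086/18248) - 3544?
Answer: 71588947/9124 ≈ 7846.2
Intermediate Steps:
(v + 4086/18248) - 3544 = (11390 + 4086/18248) - 3544 = (11390 + 4086*(1/18248)) - 3544 = (11390 + 2043/9124) - 3544 = 103924403/9124 - 3544 = 71588947/9124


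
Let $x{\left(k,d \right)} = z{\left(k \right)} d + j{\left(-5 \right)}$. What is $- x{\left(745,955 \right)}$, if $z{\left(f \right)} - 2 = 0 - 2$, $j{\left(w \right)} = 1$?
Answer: $-1$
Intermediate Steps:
$z{\left(f \right)} = 0$ ($z{\left(f \right)} = 2 + \left(0 - 2\right) = 2 - 2 = 0$)
$x{\left(k,d \right)} = 1$ ($x{\left(k,d \right)} = 0 d + 1 = 0 + 1 = 1$)
$- x{\left(745,955 \right)} = \left(-1\right) 1 = -1$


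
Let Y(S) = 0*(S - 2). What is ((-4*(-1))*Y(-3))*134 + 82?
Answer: 82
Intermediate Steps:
Y(S) = 0 (Y(S) = 0*(-2 + S) = 0)
((-4*(-1))*Y(-3))*134 + 82 = (-4*(-1)*0)*134 + 82 = (4*0)*134 + 82 = 0*134 + 82 = 0 + 82 = 82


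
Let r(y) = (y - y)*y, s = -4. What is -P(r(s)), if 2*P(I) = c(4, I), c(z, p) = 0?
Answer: 0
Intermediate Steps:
r(y) = 0 (r(y) = 0*y = 0)
P(I) = 0 (P(I) = (½)*0 = 0)
-P(r(s)) = -1*0 = 0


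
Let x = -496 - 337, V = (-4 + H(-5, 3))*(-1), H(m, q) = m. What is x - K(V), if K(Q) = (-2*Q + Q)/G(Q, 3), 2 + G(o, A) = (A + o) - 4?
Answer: -1663/2 ≈ -831.50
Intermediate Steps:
G(o, A) = -6 + A + o (G(o, A) = -2 + ((A + o) - 4) = -2 + (-4 + A + o) = -6 + A + o)
V = 9 (V = (-4 - 5)*(-1) = -9*(-1) = 9)
x = -833
K(Q) = -Q/(-3 + Q) (K(Q) = (-2*Q + Q)/(-6 + 3 + Q) = (-Q)/(-3 + Q) = -Q/(-3 + Q))
x - K(V) = -833 - (-1)*9/(-3 + 9) = -833 - (-1)*9/6 = -833 - 1*(-3/2) = -833 + 3/2 = -1663/2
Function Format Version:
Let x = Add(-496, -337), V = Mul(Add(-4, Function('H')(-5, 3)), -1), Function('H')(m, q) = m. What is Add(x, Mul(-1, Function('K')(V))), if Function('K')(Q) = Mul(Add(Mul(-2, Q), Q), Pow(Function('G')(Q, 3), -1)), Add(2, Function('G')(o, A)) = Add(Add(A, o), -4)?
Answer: Rational(-1663, 2) ≈ -831.50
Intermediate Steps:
Function('G')(o, A) = Add(-6, A, o) (Function('G')(o, A) = Add(-2, Add(Add(A, o), -4)) = Add(-2, Add(-4, A, o)) = Add(-6, A, o))
V = 9 (V = Mul(Add(-4, -5), -1) = Mul(-9, -1) = 9)
x = -833
Function('K')(Q) = Mul(-1, Q, Pow(Add(-3, Q), -1)) (Function('K')(Q) = Mul(Add(Mul(-2, Q), Q), Pow(Add(-6, 3, Q), -1)) = Mul(Mul(-1, Q), Pow(Add(-3, Q), -1)) = Mul(-1, Q, Pow(Add(-3, Q), -1)))
Add(x, Mul(-1, Function('K')(V))) = Add(-833, Mul(-1, Mul(-1, 9, Pow(Add(-3, 9), -1)))) = Add(-833, Mul(-1, Mul(-1, 9, Pow(6, -1)))) = Add(-833, Mul(-1, Mul(-1, 9, Rational(1, 6)))) = Add(-833, Mul(-1, Rational(-3, 2))) = Add(-833, Rational(3, 2)) = Rational(-1663, 2)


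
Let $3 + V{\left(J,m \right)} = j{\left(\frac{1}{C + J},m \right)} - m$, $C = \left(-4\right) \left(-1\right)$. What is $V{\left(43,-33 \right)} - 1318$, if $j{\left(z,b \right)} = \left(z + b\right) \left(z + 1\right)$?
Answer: $- \frac{2919592}{2209} \approx -1321.7$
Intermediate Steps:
$C = 4$
$j{\left(z,b \right)} = \left(1 + z\right) \left(b + z\right)$ ($j{\left(z,b \right)} = \left(b + z\right) \left(1 + z\right) = \left(1 + z\right) \left(b + z\right)$)
$V{\left(J,m \right)} = -3 + \frac{1}{4 + J} + \frac{1}{\left(4 + J\right)^{2}} + \frac{m}{4 + J}$ ($V{\left(J,m \right)} = -3 - \left(- \frac{1}{4 + J} - \frac{1}{\left(4 + J\right)^{2}} - \frac{m}{4 + J}\right) = -3 + \left(\frac{1}{4 + J} + \frac{1}{\left(4 + J\right)^{2}} + \frac{m}{4 + J}\right) = -3 + \frac{1}{4 + J} + \frac{1}{\left(4 + J\right)^{2}} + \frac{m}{4 + J}$)
$V{\left(43,-33 \right)} - 1318 = \frac{4 + 43 - 3 \left(4 + 43\right)^{3} + \left(4 + 43\right)^{2} \left(1 - 33\right)}{\left(4 + 43\right)^{3}} - 1318 = \frac{4 + 43 - 3 \cdot 47^{3} + 47^{2} \left(-32\right)}{103823} - 1318 = \frac{4 + 43 - 311469 + 2209 \left(-32\right)}{103823} - 1318 = \frac{4 + 43 - 311469 - 70688}{103823} - 1318 = \frac{1}{103823} \left(-382110\right) - 1318 = - \frac{8130}{2209} - 1318 = - \frac{2919592}{2209}$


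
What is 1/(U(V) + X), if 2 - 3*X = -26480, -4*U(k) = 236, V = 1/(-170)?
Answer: 3/26305 ≈ 0.00011405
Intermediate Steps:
V = -1/170 ≈ -0.0058824
U(k) = -59 (U(k) = -¼*236 = -59)
X = 26482/3 (X = ⅔ - ⅓*(-26480) = ⅔ + 26480/3 = 26482/3 ≈ 8827.3)
1/(U(V) + X) = 1/(-59 + 26482/3) = 1/(26305/3) = 3/26305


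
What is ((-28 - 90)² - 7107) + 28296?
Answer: 35113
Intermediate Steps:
((-28 - 90)² - 7107) + 28296 = ((-118)² - 7107) + 28296 = (13924 - 7107) + 28296 = 6817 + 28296 = 35113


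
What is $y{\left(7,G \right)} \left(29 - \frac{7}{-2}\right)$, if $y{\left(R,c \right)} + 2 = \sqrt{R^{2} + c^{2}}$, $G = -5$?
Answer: $-65 + \frac{65 \sqrt{74}}{2} \approx 214.58$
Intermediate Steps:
$y{\left(R,c \right)} = -2 + \sqrt{R^{2} + c^{2}}$
$y{\left(7,G \right)} \left(29 - \frac{7}{-2}\right) = \left(-2 + \sqrt{7^{2} + \left(-5\right)^{2}}\right) \left(29 - \frac{7}{-2}\right) = \left(-2 + \sqrt{49 + 25}\right) \left(29 - - \frac{7}{2}\right) = \left(-2 + \sqrt{74}\right) \left(29 + \frac{7}{2}\right) = \left(-2 + \sqrt{74}\right) \frac{65}{2} = -65 + \frac{65 \sqrt{74}}{2}$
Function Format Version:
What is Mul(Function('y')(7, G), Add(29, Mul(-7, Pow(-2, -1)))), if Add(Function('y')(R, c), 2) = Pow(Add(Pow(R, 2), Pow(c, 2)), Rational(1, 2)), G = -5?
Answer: Add(-65, Mul(Rational(65, 2), Pow(74, Rational(1, 2)))) ≈ 214.58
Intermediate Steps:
Function('y')(R, c) = Add(-2, Pow(Add(Pow(R, 2), Pow(c, 2)), Rational(1, 2)))
Mul(Function('y')(7, G), Add(29, Mul(-7, Pow(-2, -1)))) = Mul(Add(-2, Pow(Add(Pow(7, 2), Pow(-5, 2)), Rational(1, 2))), Add(29, Mul(-7, Pow(-2, -1)))) = Mul(Add(-2, Pow(Add(49, 25), Rational(1, 2))), Add(29, Mul(-7, Rational(-1, 2)))) = Mul(Add(-2, Pow(74, Rational(1, 2))), Add(29, Rational(7, 2))) = Mul(Add(-2, Pow(74, Rational(1, 2))), Rational(65, 2)) = Add(-65, Mul(Rational(65, 2), Pow(74, Rational(1, 2))))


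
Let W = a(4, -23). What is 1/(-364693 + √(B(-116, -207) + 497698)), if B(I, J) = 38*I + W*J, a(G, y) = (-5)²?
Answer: -364693/133000496134 - 3*√54235/133000496134 ≈ -2.7473e-6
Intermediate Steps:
a(G, y) = 25
W = 25
B(I, J) = 25*J + 38*I (B(I, J) = 38*I + 25*J = 25*J + 38*I)
1/(-364693 + √(B(-116, -207) + 497698)) = 1/(-364693 + √((25*(-207) + 38*(-116)) + 497698)) = 1/(-364693 + √((-5175 - 4408) + 497698)) = 1/(-364693 + √(-9583 + 497698)) = 1/(-364693 + √488115) = 1/(-364693 + 3*√54235)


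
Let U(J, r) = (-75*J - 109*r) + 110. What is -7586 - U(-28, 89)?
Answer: -95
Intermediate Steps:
U(J, r) = 110 - 109*r - 75*J (U(J, r) = (-109*r - 75*J) + 110 = 110 - 109*r - 75*J)
-7586 - U(-28, 89) = -7586 - (110 - 109*89 - 75*(-28)) = -7586 - (110 - 9701 + 2100) = -7586 - 1*(-7491) = -7586 + 7491 = -95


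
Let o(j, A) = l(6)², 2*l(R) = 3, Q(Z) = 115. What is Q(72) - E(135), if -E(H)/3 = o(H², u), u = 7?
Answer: 487/4 ≈ 121.75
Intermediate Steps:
l(R) = 3/2 (l(R) = (½)*3 = 3/2)
o(j, A) = 9/4 (o(j, A) = (3/2)² = 9/4)
E(H) = -27/4 (E(H) = -3*9/4 = -27/4)
Q(72) - E(135) = 115 - 1*(-27/4) = 115 + 27/4 = 487/4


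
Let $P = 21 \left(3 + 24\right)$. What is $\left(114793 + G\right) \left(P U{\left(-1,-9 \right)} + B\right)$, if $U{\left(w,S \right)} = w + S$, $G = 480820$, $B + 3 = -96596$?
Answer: $-60912745897$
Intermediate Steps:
$B = -96599$ ($B = -3 - 96596 = -96599$)
$U{\left(w,S \right)} = S + w$
$P = 567$ ($P = 21 \cdot 27 = 567$)
$\left(114793 + G\right) \left(P U{\left(-1,-9 \right)} + B\right) = \left(114793 + 480820\right) \left(567 \left(-9 - 1\right) - 96599\right) = 595613 \left(567 \left(-10\right) - 96599\right) = 595613 \left(-5670 - 96599\right) = 595613 \left(-102269\right) = -60912745897$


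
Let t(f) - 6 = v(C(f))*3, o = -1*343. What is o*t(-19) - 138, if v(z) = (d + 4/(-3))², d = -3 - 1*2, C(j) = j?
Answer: -130411/3 ≈ -43470.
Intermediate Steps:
o = -343
d = -5 (d = -3 - 2 = -5)
v(z) = 361/9 (v(z) = (-5 + 4/(-3))² = (-5 + 4*(-⅓))² = (-5 - 4/3)² = (-19/3)² = 361/9)
t(f) = 379/3 (t(f) = 6 + (361/9)*3 = 6 + 361/3 = 379/3)
o*t(-19) - 138 = -343*379/3 - 138 = -129997/3 - 138 = -130411/3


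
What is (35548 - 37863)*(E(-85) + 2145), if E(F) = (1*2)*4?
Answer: -4984195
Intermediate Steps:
E(F) = 8 (E(F) = 2*4 = 8)
(35548 - 37863)*(E(-85) + 2145) = (35548 - 37863)*(8 + 2145) = -2315*2153 = -4984195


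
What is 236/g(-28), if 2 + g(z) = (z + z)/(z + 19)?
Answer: 1062/19 ≈ 55.895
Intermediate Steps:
g(z) = -2 + 2*z/(19 + z) (g(z) = -2 + (z + z)/(z + 19) = -2 + (2*z)/(19 + z) = -2 + 2*z/(19 + z))
236/g(-28) = 236/((-38/(19 - 28))) = 236/((-38/(-9))) = 236/((-38*(-⅑))) = 236/(38/9) = 236*(9/38) = 1062/19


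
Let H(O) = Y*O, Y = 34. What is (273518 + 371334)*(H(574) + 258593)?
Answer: 179339144868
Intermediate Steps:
H(O) = 34*O
(273518 + 371334)*(H(574) + 258593) = (273518 + 371334)*(34*574 + 258593) = 644852*(19516 + 258593) = 644852*278109 = 179339144868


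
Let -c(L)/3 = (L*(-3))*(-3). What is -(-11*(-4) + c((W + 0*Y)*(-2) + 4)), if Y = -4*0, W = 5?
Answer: -206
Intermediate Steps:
Y = 0
c(L) = -27*L (c(L) = -3*L*(-3)*(-3) = -3*(-3*L)*(-3) = -27*L)
-(-11*(-4) + c((W + 0*Y)*(-2) + 4)) = -(-11*(-4) - 27*((5 + 0*0)*(-2) + 4)) = -(44 - 27*((5 + 0)*(-2) + 4)) = -(44 - 27*(5*(-2) + 4)) = -(44 - 27*(-10 + 4)) = -(44 - 27*(-6)) = -(44 + 162) = -1*206 = -206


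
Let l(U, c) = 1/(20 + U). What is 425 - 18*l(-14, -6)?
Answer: 422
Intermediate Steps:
425 - 18*l(-14, -6) = 425 - 18/(20 - 14) = 425 - 18/6 = 425 - 18*⅙ = 425 - 3 = 422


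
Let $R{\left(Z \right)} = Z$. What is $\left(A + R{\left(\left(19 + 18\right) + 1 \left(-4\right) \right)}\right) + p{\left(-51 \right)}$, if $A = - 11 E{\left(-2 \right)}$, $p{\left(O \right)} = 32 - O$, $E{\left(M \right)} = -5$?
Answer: $171$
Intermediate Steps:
$A = 55$ ($A = \left(-11\right) \left(-5\right) = 55$)
$\left(A + R{\left(\left(19 + 18\right) + 1 \left(-4\right) \right)}\right) + p{\left(-51 \right)} = \left(55 + \left(\left(19 + 18\right) + 1 \left(-4\right)\right)\right) + \left(32 - -51\right) = \left(55 + \left(37 - 4\right)\right) + \left(32 + 51\right) = \left(55 + 33\right) + 83 = 88 + 83 = 171$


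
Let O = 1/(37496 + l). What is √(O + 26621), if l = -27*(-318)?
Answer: √56531043869686/46082 ≈ 163.16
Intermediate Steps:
l = 8586
O = 1/46082 (O = 1/(37496 + 8586) = 1/46082 ≈ 2.1700e-5)
√(O + 26621) = √(1/46082 + 26621) = √(1226748923/46082) = √56531043869686/46082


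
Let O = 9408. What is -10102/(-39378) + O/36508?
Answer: 92409005/179701503 ≈ 0.51424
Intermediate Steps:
-10102/(-39378) + O/36508 = -10102/(-39378) + 9408/36508 = -10102*(-1/39378) + 9408*(1/36508) = 5051/19689 + 2352/9127 = 92409005/179701503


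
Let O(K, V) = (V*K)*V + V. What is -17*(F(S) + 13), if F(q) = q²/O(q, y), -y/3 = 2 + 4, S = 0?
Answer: -221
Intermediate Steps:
y = -18 (y = -3*(2 + 4) = -3*6 = -18)
O(K, V) = V + K*V² (O(K, V) = (K*V)*V + V = K*V² + V = V + K*V²)
F(q) = q²/(-18 + 324*q) (F(q) = q²/((-18*(1 + q*(-18)))) = q²/((-18*(1 - 18*q))) = q²/(-18 + 324*q))
-17*(F(S) + 13) = -17*((1/18)*0²/(-1 + 18*0) + 13) = -17*((1/18)*0/(-1 + 0) + 13) = -17*((1/18)*0/(-1) + 13) = -17*((1/18)*0*(-1) + 13) = -17*(0 + 13) = -17*13 = -221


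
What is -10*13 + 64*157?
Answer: 9918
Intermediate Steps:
-10*13 + 64*157 = -130 + 10048 = 9918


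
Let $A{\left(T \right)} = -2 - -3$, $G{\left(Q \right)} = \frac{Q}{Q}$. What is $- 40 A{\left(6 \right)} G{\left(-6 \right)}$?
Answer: $-40$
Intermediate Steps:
$G{\left(Q \right)} = 1$
$A{\left(T \right)} = 1$ ($A{\left(T \right)} = -2 + 3 = 1$)
$- 40 A{\left(6 \right)} G{\left(-6 \right)} = \left(-40\right) 1 \cdot 1 = \left(-40\right) 1 = -40$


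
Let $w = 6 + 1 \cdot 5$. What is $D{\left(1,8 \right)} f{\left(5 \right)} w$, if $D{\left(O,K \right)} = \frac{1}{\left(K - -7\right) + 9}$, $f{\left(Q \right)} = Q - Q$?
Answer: $0$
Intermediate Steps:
$f{\left(Q \right)} = 0$
$D{\left(O,K \right)} = \frac{1}{16 + K}$ ($D{\left(O,K \right)} = \frac{1}{\left(K + 7\right) + 9} = \frac{1}{\left(7 + K\right) + 9} = \frac{1}{16 + K}$)
$w = 11$ ($w = 6 + 5 = 11$)
$D{\left(1,8 \right)} f{\left(5 \right)} w = \frac{1}{16 + 8} \cdot 0 \cdot 11 = \frac{1}{24} \cdot 0 \cdot 11 = 0 \cdot 11 = 0$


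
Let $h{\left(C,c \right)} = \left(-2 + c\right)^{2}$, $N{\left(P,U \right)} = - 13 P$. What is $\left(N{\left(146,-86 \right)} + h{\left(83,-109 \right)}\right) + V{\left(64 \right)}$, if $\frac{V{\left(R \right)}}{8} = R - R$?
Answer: $10423$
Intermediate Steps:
$V{\left(R \right)} = 0$ ($V{\left(R \right)} = 8 \left(R - R\right) = 8 \cdot 0 = 0$)
$\left(N{\left(146,-86 \right)} + h{\left(83,-109 \right)}\right) + V{\left(64 \right)} = \left(\left(-13\right) 146 + \left(-2 - 109\right)^{2}\right) + 0 = \left(-1898 + \left(-111\right)^{2}\right) + 0 = \left(-1898 + 12321\right) + 0 = 10423 + 0 = 10423$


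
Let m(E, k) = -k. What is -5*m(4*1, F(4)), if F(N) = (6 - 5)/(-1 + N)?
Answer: 5/3 ≈ 1.6667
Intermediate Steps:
F(N) = 1/(-1 + N)
-5*m(4*1, F(4)) = -(-5)/(-1 + 4) = -(-5)/3 = -5*(-1/3) = 5/3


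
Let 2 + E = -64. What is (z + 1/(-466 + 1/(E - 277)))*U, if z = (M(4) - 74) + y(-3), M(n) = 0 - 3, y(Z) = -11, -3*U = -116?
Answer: -543892100/159839 ≈ -3402.8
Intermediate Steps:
U = 116/3 (U = -⅓*(-116) = 116/3 ≈ 38.667)
E = -66 (E = -2 - 64 = -66)
M(n) = -3
z = -88 (z = (-3 - 74) - 11 = -77 - 11 = -88)
(z + 1/(-466 + 1/(E - 277)))*U = (-88 + 1/(-466 + 1/(-66 - 277)))*(116/3) = (-88 + 1/(-466 + 1/(-343)))*(116/3) = (-88 + 1/(-466 - 1/343))*(116/3) = (-88 + 1/(-159839/343))*(116/3) = (-88 - 343/159839)*(116/3) = -14066175/159839*116/3 = -543892100/159839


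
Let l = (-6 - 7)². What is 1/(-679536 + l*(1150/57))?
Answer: -57/38539202 ≈ -1.4790e-6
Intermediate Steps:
l = 169 (l = (-13)² = 169)
1/(-679536 + l*(1150/57)) = 1/(-679536 + 169*(1150/57)) = 1/(-679536 + 194350/57) = 1/(-38539202/57) = -57/38539202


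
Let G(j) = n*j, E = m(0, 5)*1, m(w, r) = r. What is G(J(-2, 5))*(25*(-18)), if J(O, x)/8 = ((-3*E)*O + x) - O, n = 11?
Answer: -1465200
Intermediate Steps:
E = 5 (E = 5*1 = 5)
J(O, x) = -128*O + 8*x (J(O, x) = 8*(((-3*5)*O + x) - O) = 8*((-15*O + x) - O) = 8*((x - 15*O) - O) = 8*(x - 16*O) = -128*O + 8*x)
G(j) = 11*j
G(J(-2, 5))*(25*(-18)) = (11*(-128*(-2) + 8*5))*(25*(-18)) = (11*(256 + 40))*(-450) = (11*296)*(-450) = 3256*(-450) = -1465200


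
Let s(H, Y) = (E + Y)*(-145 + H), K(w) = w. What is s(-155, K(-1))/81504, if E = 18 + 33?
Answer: -625/3396 ≈ -0.18404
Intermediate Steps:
E = 51
s(H, Y) = (-145 + H)*(51 + Y) (s(H, Y) = (51 + Y)*(-145 + H) = (-145 + H)*(51 + Y))
s(-155, K(-1))/81504 = (-7395 - 145*(-1) + 51*(-155) - 155*(-1))/81504 = (-7395 + 145 - 7905 + 155)*(1/81504) = -15000*1/81504 = -625/3396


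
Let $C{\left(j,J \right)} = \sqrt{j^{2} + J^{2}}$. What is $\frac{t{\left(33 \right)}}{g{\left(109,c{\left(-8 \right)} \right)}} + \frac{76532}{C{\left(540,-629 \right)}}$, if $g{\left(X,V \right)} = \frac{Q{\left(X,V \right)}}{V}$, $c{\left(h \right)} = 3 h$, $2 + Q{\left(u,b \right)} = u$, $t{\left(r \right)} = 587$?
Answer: $- \frac{3490028}{88703} \approx -39.345$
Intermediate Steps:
$C{\left(j,J \right)} = \sqrt{J^{2} + j^{2}}$
$Q{\left(u,b \right)} = -2 + u$
$g{\left(X,V \right)} = \frac{-2 + X}{V}$
$\frac{t{\left(33 \right)}}{g{\left(109,c{\left(-8 \right)} \right)}} + \frac{76532}{C{\left(540,-629 \right)}} = \frac{587}{\frac{1}{3 \left(-8\right)} \left(-2 + 109\right)} + \frac{76532}{\sqrt{\left(-629\right)^{2} + 540^{2}}} = \frac{587}{\frac{1}{-24} \cdot 107} + \frac{76532}{\sqrt{395641 + 291600}} = \frac{587}{\left(- \frac{1}{24}\right) 107} + \frac{76532}{\sqrt{687241}} = \frac{587}{- \frac{107}{24}} + \frac{76532}{829} = 587 \left(- \frac{24}{107}\right) + 76532 \cdot \frac{1}{829} = - \frac{14088}{107} + \frac{76532}{829} = - \frac{3490028}{88703}$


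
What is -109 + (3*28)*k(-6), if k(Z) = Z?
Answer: -613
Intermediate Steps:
-109 + (3*28)*k(-6) = -109 + (3*28)*(-6) = -109 + 84*(-6) = -109 - 504 = -613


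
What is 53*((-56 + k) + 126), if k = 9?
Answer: 4187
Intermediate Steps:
53*((-56 + k) + 126) = 53*((-56 + 9) + 126) = 53*(-47 + 126) = 53*79 = 4187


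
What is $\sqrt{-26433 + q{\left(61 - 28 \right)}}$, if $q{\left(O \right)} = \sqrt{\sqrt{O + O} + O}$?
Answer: $\sqrt{-26433 + \sqrt{33 + \sqrt{66}}} \approx 162.56 i$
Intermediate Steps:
$q{\left(O \right)} = \sqrt{O + \sqrt{2} \sqrt{O}}$ ($q{\left(O \right)} = \sqrt{\sqrt{2 O} + O} = \sqrt{\sqrt{2} \sqrt{O} + O} = \sqrt{O + \sqrt{2} \sqrt{O}}$)
$\sqrt{-26433 + q{\left(61 - 28 \right)}} = \sqrt{-26433 + \sqrt{\left(61 - 28\right) + \sqrt{2} \sqrt{61 - 28}}} = \sqrt{-26433 + \sqrt{33 + \sqrt{2} \sqrt{33}}} = \sqrt{-26433 + \sqrt{33 + \sqrt{66}}}$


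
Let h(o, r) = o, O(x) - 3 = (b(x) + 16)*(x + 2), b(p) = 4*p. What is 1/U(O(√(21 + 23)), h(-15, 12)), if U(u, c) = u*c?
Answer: -211/287655 + 16*√11/95885 ≈ -0.00018008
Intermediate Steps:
O(x) = 3 + (2 + x)*(16 + 4*x) (O(x) = 3 + (4*x + 16)*(x + 2) = 3 + (16 + 4*x)*(2 + x) = 3 + (2 + x)*(16 + 4*x))
U(u, c) = c*u
1/U(O(√(21 + 23)), h(-15, 12)) = 1/(-15*(35 + 4*(√(21 + 23))² + 24*√(21 + 23))) = 1/(-15*(35 + 4*(√44)² + 24*√44)) = 1/(-15*(35 + 4*(2*√11)² + 24*(2*√11))) = 1/(-15*(35 + 4*44 + 48*√11)) = 1/(-15*(35 + 176 + 48*√11)) = 1/(-15*(211 + 48*√11)) = 1/(-3165 - 720*√11)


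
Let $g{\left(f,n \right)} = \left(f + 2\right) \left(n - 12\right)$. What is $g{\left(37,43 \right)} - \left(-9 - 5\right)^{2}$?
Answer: $1013$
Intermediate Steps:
$g{\left(f,n \right)} = \left(-12 + n\right) \left(2 + f\right)$ ($g{\left(f,n \right)} = \left(2 + f\right) \left(-12 + n\right) = \left(-12 + n\right) \left(2 + f\right)$)
$g{\left(37,43 \right)} - \left(-9 - 5\right)^{2} = \left(-24 - 444 + 2 \cdot 43 + 37 \cdot 43\right) - \left(-9 - 5\right)^{2} = \left(-24 - 444 + 86 + 1591\right) - \left(-14\right)^{2} = 1209 - 196 = 1013$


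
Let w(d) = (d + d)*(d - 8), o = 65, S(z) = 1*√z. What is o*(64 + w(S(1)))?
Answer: 3250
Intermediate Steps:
S(z) = √z
w(d) = 2*d*(-8 + d) (w(d) = (2*d)*(-8 + d) = 2*d*(-8 + d))
o*(64 + w(S(1))) = 65*(64 + 2*√1*(-8 + √1)) = 65*(64 + 2*1*(-8 + 1)) = 65*(64 + 2*1*(-7)) = 65*(64 - 14) = 65*50 = 3250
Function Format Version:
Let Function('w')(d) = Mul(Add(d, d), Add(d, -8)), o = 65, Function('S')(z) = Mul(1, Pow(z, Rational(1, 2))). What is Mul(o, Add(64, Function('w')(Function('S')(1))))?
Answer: 3250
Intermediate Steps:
Function('S')(z) = Pow(z, Rational(1, 2))
Function('w')(d) = Mul(2, d, Add(-8, d)) (Function('w')(d) = Mul(Mul(2, d), Add(-8, d)) = Mul(2, d, Add(-8, d)))
Mul(o, Add(64, Function('w')(Function('S')(1)))) = Mul(65, Add(64, Mul(2, Pow(1, Rational(1, 2)), Add(-8, Pow(1, Rational(1, 2)))))) = Mul(65, Add(64, Mul(2, 1, Add(-8, 1)))) = Mul(65, Add(64, Mul(2, 1, -7))) = Mul(65, Add(64, -14)) = Mul(65, 50) = 3250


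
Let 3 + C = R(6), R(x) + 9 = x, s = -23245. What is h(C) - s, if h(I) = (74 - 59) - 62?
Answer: 23198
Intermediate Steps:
R(x) = -9 + x
C = -6 (C = -3 + (-9 + 6) = -3 - 3 = -6)
h(I) = -47 (h(I) = 15 - 62 = -47)
h(C) - s = -47 - 1*(-23245) = -47 + 23245 = 23198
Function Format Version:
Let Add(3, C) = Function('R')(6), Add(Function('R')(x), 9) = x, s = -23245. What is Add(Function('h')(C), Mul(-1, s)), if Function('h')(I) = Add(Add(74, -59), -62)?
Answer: 23198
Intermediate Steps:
Function('R')(x) = Add(-9, x)
C = -6 (C = Add(-3, Add(-9, 6)) = Add(-3, -3) = -6)
Function('h')(I) = -47 (Function('h')(I) = Add(15, -62) = -47)
Add(Function('h')(C), Mul(-1, s)) = Add(-47, Mul(-1, -23245)) = Add(-47, 23245) = 23198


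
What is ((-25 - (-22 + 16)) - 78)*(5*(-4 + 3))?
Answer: 485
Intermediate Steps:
((-25 - (-22 + 16)) - 78)*(5*(-4 + 3)) = ((-25 - 1*(-6)) - 78)*(5*(-1)) = ((-25 + 6) - 78)*(-5) = (-19 - 78)*(-5) = -97*(-5) = 485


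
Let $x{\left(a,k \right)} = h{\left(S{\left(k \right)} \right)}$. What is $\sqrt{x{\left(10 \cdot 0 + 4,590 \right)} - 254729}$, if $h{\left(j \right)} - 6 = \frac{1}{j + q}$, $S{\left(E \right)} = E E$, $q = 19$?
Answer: $\frac{2 i \sqrt{7717268744134071}}{348119} \approx 504.7 i$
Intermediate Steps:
$S{\left(E \right)} = E^{2}$
$h{\left(j \right)} = 6 + \frac{1}{19 + j}$ ($h{\left(j \right)} = 6 + \frac{1}{j + 19} = 6 + \frac{1}{19 + j}$)
$x{\left(a,k \right)} = \frac{115 + 6 k^{2}}{19 + k^{2}}$
$\sqrt{x{\left(10 \cdot 0 + 4,590 \right)} - 254729} = \sqrt{\frac{115 + 6 \cdot 590^{2}}{19 + 590^{2}} - 254729} = \sqrt{\frac{115 + 6 \cdot 348100}{19 + 348100} - 254729} = \sqrt{\frac{115 + 2088600}{348119} - 254729} = \sqrt{\frac{1}{348119} \cdot 2088715 - 254729} = \sqrt{\frac{2088715}{348119} - 254729} = \sqrt{- \frac{88673916036}{348119}} = \frac{2 i \sqrt{7717268744134071}}{348119}$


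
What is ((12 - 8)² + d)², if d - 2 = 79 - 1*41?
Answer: 3136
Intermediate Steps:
d = 40 (d = 2 + (79 - 1*41) = 2 + (79 - 41) = 2 + 38 = 40)
((12 - 8)² + d)² = ((12 - 8)² + 40)² = (4² + 40)² = (16 + 40)² = 56² = 3136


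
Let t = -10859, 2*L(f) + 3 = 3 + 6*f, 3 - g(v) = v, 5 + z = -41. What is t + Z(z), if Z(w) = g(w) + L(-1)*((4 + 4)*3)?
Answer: -10882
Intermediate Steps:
z = -46 (z = -5 - 41 = -46)
g(v) = 3 - v
L(f) = 3*f (L(f) = -3/2 + (3 + 6*f)/2 = -3/2 + (3/2 + 3*f) = 3*f)
Z(w) = -69 - w (Z(w) = (3 - w) + (3*(-1))*((4 + 4)*3) = (3 - w) - 24*3 = (3 - w) - 3*24 = (3 - w) - 72 = -69 - w)
t + Z(z) = -10859 + (-69 - 1*(-46)) = -10859 + (-69 + 46) = -10859 - 23 = -10882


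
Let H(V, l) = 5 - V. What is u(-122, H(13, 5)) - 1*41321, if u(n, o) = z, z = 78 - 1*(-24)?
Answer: -41219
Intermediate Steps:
z = 102 (z = 78 + 24 = 102)
u(n, o) = 102
u(-122, H(13, 5)) - 1*41321 = 102 - 1*41321 = 102 - 41321 = -41219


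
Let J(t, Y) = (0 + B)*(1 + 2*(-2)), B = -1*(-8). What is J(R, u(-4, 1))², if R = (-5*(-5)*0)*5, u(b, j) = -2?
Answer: 576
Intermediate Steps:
B = 8
R = 0 (R = (25*0)*5 = 0*5 = 0)
J(t, Y) = -24 (J(t, Y) = (0 + 8)*(1 + 2*(-2)) = 8*(1 - 4) = 8*(-3) = -24)
J(R, u(-4, 1))² = (-24)² = 576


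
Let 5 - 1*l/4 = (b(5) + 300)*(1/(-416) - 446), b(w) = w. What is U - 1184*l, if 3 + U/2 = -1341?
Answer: -8375482964/13 ≈ -6.4427e+8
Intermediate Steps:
U = -2688 (U = -6 + 2*(-1341) = -6 - 2682 = -2688)
l = 56590865/104 (l = 20 - 4*(5 + 300)*(1/(-416) - 446) = 20 - 1220*(-1/416 - 446) = 20 - 1220*(-185537)/416 = 20 - 4*(-56588785/416) = 20 + 56588785/104 = 56590865/104 ≈ 5.4414e+5)
U - 1184*l = -2688 - 1184*56590865/104 = -2688 - 8375448020/13 = -8375482964/13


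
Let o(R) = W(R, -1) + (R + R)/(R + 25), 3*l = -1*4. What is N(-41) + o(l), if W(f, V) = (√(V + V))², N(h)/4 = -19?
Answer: -5546/71 ≈ -78.113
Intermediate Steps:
l = -4/3 (l = (-1*4)/3 = (⅓)*(-4) = -4/3 ≈ -1.3333)
N(h) = -76 (N(h) = 4*(-19) = -76)
W(f, V) = 2*V (W(f, V) = (√(2*V))² = (√2*√V)² = 2*V)
o(R) = -2 + 2*R/(25 + R) (o(R) = 2*(-1) + (R + R)/(R + 25) = -2 + (2*R)/(25 + R) = -2 + 2*R/(25 + R))
N(-41) + o(l) = -76 - 50/(25 - 4/3) = -76 - 50/71/3 = -76 - 50*3/71 = -76 - 150/71 = -5546/71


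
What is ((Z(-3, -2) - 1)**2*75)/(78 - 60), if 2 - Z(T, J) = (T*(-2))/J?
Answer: 200/3 ≈ 66.667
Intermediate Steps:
Z(T, J) = 2 + 2*T/J (Z(T, J) = 2 - T*(-2)/J = 2 - (-2*T)/J = 2 - (-2)*T/J = 2 + 2*T/J)
((Z(-3, -2) - 1)**2*75)/(78 - 60) = (((2 + 2*(-3)/(-2)) - 1)**2*75)/(78 - 60) = (((2 + 2*(-3)*(-1/2)) - 1)**2*75)/18 = (((2 + 3) - 1)**2*75)*(1/18) = ((5 - 1)**2*75)*(1/18) = (4**2*75)*(1/18) = (16*75)*(1/18) = 1200*(1/18) = 200/3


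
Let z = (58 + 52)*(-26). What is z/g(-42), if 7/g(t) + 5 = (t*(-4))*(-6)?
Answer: 2897180/7 ≈ 4.1388e+5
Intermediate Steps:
g(t) = 7/(-5 + 24*t) (g(t) = 7/(-5 + (t*(-4))*(-6)) = 7/(-5 - 4*t*(-6)) = 7/(-5 + 24*t))
z = -2860 (z = 110*(-26) = -2860)
z/g(-42) = -2860/(7/(-5 + 24*(-42))) = -2860/(7/(-5 - 1008)) = -2860/(7/(-1013)) = -2860/(7*(-1/1013)) = -2860/(-7/1013) = -2860*(-1013/7) = 2897180/7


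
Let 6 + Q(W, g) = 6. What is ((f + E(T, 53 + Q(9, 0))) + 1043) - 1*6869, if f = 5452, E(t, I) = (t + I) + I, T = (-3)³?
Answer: -295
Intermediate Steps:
Q(W, g) = 0 (Q(W, g) = -6 + 6 = 0)
T = -27
E(t, I) = t + 2*I (E(t, I) = (I + t) + I = t + 2*I)
((f + E(T, 53 + Q(9, 0))) + 1043) - 1*6869 = ((5452 + (-27 + 2*(53 + 0))) + 1043) - 1*6869 = ((5452 + (-27 + 2*53)) + 1043) - 6869 = ((5452 + (-27 + 106)) + 1043) - 6869 = ((5452 + 79) + 1043) - 6869 = (5531 + 1043) - 6869 = 6574 - 6869 = -295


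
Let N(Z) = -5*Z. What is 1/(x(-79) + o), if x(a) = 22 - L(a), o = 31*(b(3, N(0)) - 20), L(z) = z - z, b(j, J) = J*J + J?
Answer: -1/598 ≈ -0.0016722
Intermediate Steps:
b(j, J) = J + J² (b(j, J) = J² + J = J + J²)
L(z) = 0
o = -620 (o = 31*((-5*0)*(1 - 5*0) - 20) = 31*(0*(1 + 0) - 20) = 31*(0*1 - 20) = 31*(0 - 20) = 31*(-20) = -620)
x(a) = 22 (x(a) = 22 - 1*0 = 22 + 0 = 22)
1/(x(-79) + o) = 1/(22 - 620) = 1/(-598) = -1/598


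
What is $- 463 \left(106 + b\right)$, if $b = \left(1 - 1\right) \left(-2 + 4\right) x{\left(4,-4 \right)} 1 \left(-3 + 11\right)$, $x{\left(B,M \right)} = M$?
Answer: $-49078$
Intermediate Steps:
$b = 0$ ($b = \left(1 - 1\right) \left(-2 + 4\right) \left(-4\right) 1 \left(-3 + 11\right) = 0 \cdot 2 \left(-4\right) 1 \cdot 8 = 0 \left(-4\right) 1 \cdot 8 = 0 \cdot 1 \cdot 8 = 0 \cdot 8 = 0$)
$- 463 \left(106 + b\right) = - 463 \left(106 + 0\right) = \left(-463\right) 106 = -49078$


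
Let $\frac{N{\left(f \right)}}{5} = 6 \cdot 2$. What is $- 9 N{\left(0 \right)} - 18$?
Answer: $-558$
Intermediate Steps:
$N{\left(f \right)} = 60$ ($N{\left(f \right)} = 5 \cdot 6 \cdot 2 = 5 \cdot 12 = 60$)
$- 9 N{\left(0 \right)} - 18 = \left(-9\right) 60 - 18 = -540 - 18 = -558$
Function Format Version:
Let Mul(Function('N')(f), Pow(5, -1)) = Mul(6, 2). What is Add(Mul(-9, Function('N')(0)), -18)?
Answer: -558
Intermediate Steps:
Function('N')(f) = 60 (Function('N')(f) = Mul(5, Mul(6, 2)) = Mul(5, 12) = 60)
Add(Mul(-9, Function('N')(0)), -18) = Add(Mul(-9, 60), -18) = Add(-540, -18) = -558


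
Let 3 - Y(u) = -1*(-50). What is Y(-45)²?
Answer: 2209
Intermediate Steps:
Y(u) = -47 (Y(u) = 3 - (-1)*(-50) = 3 - 1*50 = 3 - 50 = -47)
Y(-45)² = (-47)² = 2209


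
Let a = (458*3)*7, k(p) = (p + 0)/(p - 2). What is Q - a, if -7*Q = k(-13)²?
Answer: -15148519/1575 ≈ -9618.1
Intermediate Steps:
k(p) = p/(-2 + p)
Q = -169/1575 (Q = -169/(-2 - 13)²/7 = -(-13/(-15))²/7 = -(-13*(-1/15))²/7 = -(13/15)²/7 = -⅐*169/225 = -169/1575 ≈ -0.10730)
a = 9618 (a = 1374*7 = 9618)
Q - a = -169/1575 - 1*9618 = -169/1575 - 9618 = -15148519/1575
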